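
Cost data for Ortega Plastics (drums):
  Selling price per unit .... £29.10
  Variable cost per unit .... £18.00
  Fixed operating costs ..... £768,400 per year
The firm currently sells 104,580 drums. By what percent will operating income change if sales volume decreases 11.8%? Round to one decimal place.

-34.9%

At 104,580 units, contribution = 104,580 × £11.10 = £1,160,838.00.
EBIT = £1,160,838.00 − £768,400 = £392,438.00.
DOL = contribution ÷ EBIT = £1,160,838.00 ÷ £392,438.00 = 2.9580.
%ΔEBIT = DOL × %ΔSales = 2.9580 × -11.8% = -34.9%.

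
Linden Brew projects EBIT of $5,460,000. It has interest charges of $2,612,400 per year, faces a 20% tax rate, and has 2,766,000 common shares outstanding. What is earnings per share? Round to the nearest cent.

Interest = $2,612,400.00, so EBT = $5,460,000 − $2,612,400.00 = $2,847,600.00.
After tax at 20%: net income = $2,847,600.00 × 0.80 = $2,278,080.00.
EPS = $2,278,080.00 ÷ 2,766,000 = $0.82.

$0.82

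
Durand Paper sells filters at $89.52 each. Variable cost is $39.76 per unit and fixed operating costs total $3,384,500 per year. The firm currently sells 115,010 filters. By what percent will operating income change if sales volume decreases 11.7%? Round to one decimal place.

Total contribution margin = 115,010 × $49.76 = $5,722,897.60.
Subtracting fixed costs: EBIT = $5,722,897.60 − $3,384,500 = $2,338,397.60.
DOL = contribution ÷ EBIT = $5,722,897.60 ÷ $2,338,397.60 = 2.4474.
So EBIT moves 2.4474 × (-11.7%) = -28.6%.

-28.6%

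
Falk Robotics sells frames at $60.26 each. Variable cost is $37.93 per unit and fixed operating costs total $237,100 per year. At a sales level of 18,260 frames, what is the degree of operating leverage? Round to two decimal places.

Total contribution margin = 18,260 × $22.33 = $407,745.80.
Subtracting fixed costs: EBIT = $407,745.80 − $237,100 = $170,645.80.
DOL = contribution ÷ EBIT = $407,745.80 ÷ $170,645.80 = 2.3894.

2.39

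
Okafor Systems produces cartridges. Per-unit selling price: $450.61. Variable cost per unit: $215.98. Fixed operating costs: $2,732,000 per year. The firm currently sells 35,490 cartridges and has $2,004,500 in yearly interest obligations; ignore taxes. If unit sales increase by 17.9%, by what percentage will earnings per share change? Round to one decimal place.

Contribution at this volume is 35,490 × $234.63 = $8,327,018.70.
Subtracting fixed costs: EBIT = $8,327,018.70 − $2,732,000 = $5,595,018.70.
After interest of $2,004,500.00, pre-tax earnings = $3,590,518.70.
DCL = total CM / (EBIT − I) = $8,327,018.70 / $3,590,518.70 = 2.3192.
%ΔEPS = DCL × %ΔSales = 2.3192 × +17.9% = +41.5%.

+41.5%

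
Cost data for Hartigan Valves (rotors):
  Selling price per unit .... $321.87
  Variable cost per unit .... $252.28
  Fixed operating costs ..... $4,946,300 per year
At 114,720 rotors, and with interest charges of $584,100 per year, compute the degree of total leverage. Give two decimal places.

Total contribution margin = 114,720 × $69.59 = $7,983,364.80.
Operating income = contribution − fixed costs = $7,983,364.80 − $4,946,300 = $3,037,064.80. Interest = $584,100.00.
DOL = $7,983,364.80 ÷ $3,037,064.80 = 2.6286; DFL = $3,037,064.80 ÷ $2,452,964.80 = 1.2381.
DCL = DOL × DFL = 2.6286 × 1.2381 = 3.2545.

3.25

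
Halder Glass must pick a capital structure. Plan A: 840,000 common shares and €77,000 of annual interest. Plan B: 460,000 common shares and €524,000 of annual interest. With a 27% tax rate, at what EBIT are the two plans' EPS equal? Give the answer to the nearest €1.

€1,065,105

Set EPS_A = EPS_B: (EBIT − €77,000)(1 − 0.27) ÷ 840,000 = (EBIT − €524,000)(1 − 0.27) ÷ 460,000.
Cancelling (1 − t) and cross-multiplying: 460,000·(EBIT − 77,000) = 840,000·(EBIT − 524,000).
Solving, EBIT = (524,000·840,000 − 77,000·460,000) / (840,000 − 460,000) = 404,740,000,000 / 380,000 = 1,065,105.26.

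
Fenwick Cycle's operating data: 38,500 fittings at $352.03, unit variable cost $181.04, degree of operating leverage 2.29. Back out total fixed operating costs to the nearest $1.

At 38,500 units, contribution = 38,500 × $170.99 = $6,583,115.00.
DOL = contribution / EBIT, so EBIT = $6,583,115.00 / 2.29 = $2,874,722.71.
Fixed costs = CM − EBIT = $6,583,115.00 − $2,874,722.71 = $3,708,392.

$3,708,392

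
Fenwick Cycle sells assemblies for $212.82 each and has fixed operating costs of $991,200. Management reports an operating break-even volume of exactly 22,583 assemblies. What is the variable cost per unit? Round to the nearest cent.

At break-even, FC = Q × (P − VC), so P − VC = $991,200 ÷ 22,583 = $43.8914.
Variable cost per unit = $212.82 − $43.8914 = $168.93.

$168.93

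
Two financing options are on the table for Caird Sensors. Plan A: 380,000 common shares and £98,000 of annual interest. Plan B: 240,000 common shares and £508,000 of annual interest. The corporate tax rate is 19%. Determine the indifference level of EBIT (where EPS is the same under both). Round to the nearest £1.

£1,210,857

At indifference, (EBIT − 98,000)(1 − t)/380,000 = (EBIT − 508,000)(1 − t)/240,000.
The (1 − t) factor cancels: (EBIT − 98,000) × 240,000 = (EBIT − 508,000) × 380,000.
Solving, EBIT = (508,000·380,000 − 98,000·240,000) / (380,000 − 240,000) = 169,520,000,000 / 140,000 = 1,210,857.14.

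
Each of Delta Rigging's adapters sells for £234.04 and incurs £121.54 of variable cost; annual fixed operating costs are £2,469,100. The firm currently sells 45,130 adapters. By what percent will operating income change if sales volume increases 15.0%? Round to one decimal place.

Contribution at this volume is 45,130 × £112.50 = £5,077,125.00.
Operating income = contribution − fixed costs = £5,077,125.00 − £2,469,100 = £2,608,025.00.
Degree of operating leverage = £5,077,125.00 / £2,608,025.00 = 1.9467.
Operating income changes by 1.9467 × +15.0% = +29.2%.

+29.2%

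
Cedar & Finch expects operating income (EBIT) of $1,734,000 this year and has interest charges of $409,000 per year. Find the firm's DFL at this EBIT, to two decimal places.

Annual interest charges come to $409,000.00.
Degree of financial leverage = EBIT / (EBIT − interest) = $1,734,000 / $1,325,000.00 = 1.3087.

1.31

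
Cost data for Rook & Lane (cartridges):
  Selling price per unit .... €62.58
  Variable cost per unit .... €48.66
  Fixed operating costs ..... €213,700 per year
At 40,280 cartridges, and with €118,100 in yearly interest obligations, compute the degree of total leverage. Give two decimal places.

At 40,280 units, contribution = 40,280 × €13.92 = €560,697.60.
EBIT = €560,697.60 − €213,700 = €346,997.60. Interest = €118,100.00, so EBIT − I = €228,897.60.
Degree of total leverage = total CM / (EBIT − interest) = €560,697.60 / €228,897.60 = 2.4496.

2.45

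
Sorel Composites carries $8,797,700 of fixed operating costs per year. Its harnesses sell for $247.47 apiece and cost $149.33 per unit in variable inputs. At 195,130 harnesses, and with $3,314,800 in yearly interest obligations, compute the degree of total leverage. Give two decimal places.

2.72

Total contribution margin = 195,130 × $98.14 = $19,150,058.20.
Operating income = contribution − fixed costs = $19,150,058.20 − $8,797,700 = $10,352,358.20. Interest = $3,314,800.00, so EBIT − I = $7,037,558.20.
Degree of total leverage = total CM / (EBIT − interest) = $19,150,058.20 / $7,037,558.20 = 2.7211.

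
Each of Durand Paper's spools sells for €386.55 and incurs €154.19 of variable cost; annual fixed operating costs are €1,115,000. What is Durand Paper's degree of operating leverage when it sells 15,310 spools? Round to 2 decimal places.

1.46

At 15,310 units, contribution = 15,310 × €232.36 = €3,557,431.60.
EBIT = €3,557,431.60 − €1,115,000 = €2,442,431.60.
DOL = contribution ÷ EBIT = €3,557,431.60 ÷ €2,442,431.60 = 1.4565.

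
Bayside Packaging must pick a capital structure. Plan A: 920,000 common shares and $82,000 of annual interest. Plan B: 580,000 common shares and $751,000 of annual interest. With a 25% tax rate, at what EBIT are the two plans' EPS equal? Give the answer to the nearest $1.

$1,892,235

At indifference, (EBIT − 82,000)(1 − t)/920,000 = (EBIT − 751,000)(1 − t)/580,000.
The (1 − t) factor cancels: (EBIT − 82,000) × 580,000 = (EBIT − 751,000) × 920,000.
EBIT × (920,000 − 580,000) = 751,000 × 920,000 − 82,000 × 580,000 = 643,360,000,000, so EBIT = 643,360,000,000 ÷ 340,000 = 1,892,235.29.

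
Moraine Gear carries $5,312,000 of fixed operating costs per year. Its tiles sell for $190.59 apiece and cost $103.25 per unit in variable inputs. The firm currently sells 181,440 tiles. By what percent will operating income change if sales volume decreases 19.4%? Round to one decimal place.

Contribution at this volume is 181,440 × $87.34 = $15,846,969.60.
Operating income = contribution − fixed costs = $15,846,969.60 − $5,312,000 = $10,534,969.60.
Degree of operating leverage = $15,846,969.60 / $10,534,969.60 = 1.5042.
So EBIT moves 1.5042 × (-19.4%) = -29.2%.

-29.2%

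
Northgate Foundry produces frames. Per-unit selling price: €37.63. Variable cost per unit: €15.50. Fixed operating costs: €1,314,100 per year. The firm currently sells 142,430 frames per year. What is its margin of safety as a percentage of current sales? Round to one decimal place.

58.3%

Each unit contributes €37.63 − €15.50 = €22.13. Break-even units = €1,314,100 ÷ €22.13 = 59,380.93; break-even revenue = 59,380.93 × €37.63 = €2,234,504.43.
Current sales = 142,430 × €37.63 = €5,359,640.90.
Margin of safety = (€5,359,640.90 − €2,234,504.43) ÷ €5,359,640.90 = 58.3%.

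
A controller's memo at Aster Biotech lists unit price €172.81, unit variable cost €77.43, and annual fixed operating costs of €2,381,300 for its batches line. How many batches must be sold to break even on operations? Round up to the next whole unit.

Contribution margin per unit = €172.81 − €77.43 = €95.38.
Units to break even: €2,381,300 ÷ €95.38 = 24,966.45, rounded up to 24,967.

24,967 batches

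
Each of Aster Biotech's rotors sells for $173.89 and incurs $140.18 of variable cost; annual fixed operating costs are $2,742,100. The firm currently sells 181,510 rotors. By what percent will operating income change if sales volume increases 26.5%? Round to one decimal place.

+48.0%

At 181,510 units, contribution = 181,510 × $33.71 = $6,118,702.10.
Operating income = contribution − fixed costs = $6,118,702.10 − $2,742,100 = $3,376,602.10.
So DOL = total CM / EBIT = $6,118,702.10 / $3,376,602.10 = 1.8121.
Operating income changes by 1.8121 × +26.5% = +48.0%.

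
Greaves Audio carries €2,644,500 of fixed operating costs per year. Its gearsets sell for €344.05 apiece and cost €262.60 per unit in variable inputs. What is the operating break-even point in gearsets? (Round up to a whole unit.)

32,468 gearsets

Each unit contributes €344.05 − €262.60 = €81.45.
Break-even volume = fixed costs ÷ CM per unit = €2,644,500 ÷ €81.45 = 32,467.77, so 32,468 gearsets.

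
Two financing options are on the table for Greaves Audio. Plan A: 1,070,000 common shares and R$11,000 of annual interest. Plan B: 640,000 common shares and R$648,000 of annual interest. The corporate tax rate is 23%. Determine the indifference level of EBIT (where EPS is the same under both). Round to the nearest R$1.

R$1,596,093

Set EPS_A = EPS_B: (EBIT − R$11,000)(1 − 0.23) ÷ 1,070,000 = (EBIT − R$648,000)(1 − 0.23) ÷ 640,000.
Cancelling (1 − t) and cross-multiplying: 640,000·(EBIT − 11,000) = 1,070,000·(EBIT − 648,000).
Solving, EBIT = (648,000·1,070,000 − 11,000·640,000) / (1,070,000 − 640,000) = 686,320,000,000 / 430,000 = 1,596,093.02.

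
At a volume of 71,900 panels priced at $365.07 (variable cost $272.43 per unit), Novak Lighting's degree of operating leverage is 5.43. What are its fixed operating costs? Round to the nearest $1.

$5,434,146

Contribution at this volume is 71,900 × $92.64 = $6,660,816.00.
DOL = contribution / EBIT, so EBIT = $6,660,816.00 / 5.43 = $1,226,669.61.
And FC = contribution − EBIT = $6,660,816.00 − $1,226,669.61 = $5,434,146.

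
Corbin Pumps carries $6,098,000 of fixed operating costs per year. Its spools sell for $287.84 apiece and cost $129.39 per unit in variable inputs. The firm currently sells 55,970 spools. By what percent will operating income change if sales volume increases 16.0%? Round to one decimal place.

Total contribution margin = 55,970 × $158.45 = $8,868,446.50.
Subtracting fixed costs: EBIT = $8,868,446.50 − $6,098,000 = $2,770,446.50.
Degree of operating leverage = $8,868,446.50 / $2,770,446.50 = 3.2011.
So EBIT moves 3.2011 × (+16.0%) = +51.2%.

+51.2%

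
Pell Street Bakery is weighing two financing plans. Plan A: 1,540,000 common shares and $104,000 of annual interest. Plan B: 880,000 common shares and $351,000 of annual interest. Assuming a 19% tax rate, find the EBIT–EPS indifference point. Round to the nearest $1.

Set EPS_A = EPS_B: (EBIT − $104,000)(1 − 0.19) ÷ 1,540,000 = (EBIT − $351,000)(1 − 0.19) ÷ 880,000.
The (1 − t) factor cancels: (EBIT − 104,000) × 880,000 = (EBIT − 351,000) × 1,540,000.
Solving, EBIT = (351,000·1,540,000 − 104,000·880,000) / (1,540,000 − 880,000) = 449,020,000,000 / 660,000 = 680,333.33.

$680,333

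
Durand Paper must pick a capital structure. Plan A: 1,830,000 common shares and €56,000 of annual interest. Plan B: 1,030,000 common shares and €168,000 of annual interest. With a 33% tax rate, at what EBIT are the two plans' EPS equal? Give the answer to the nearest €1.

Set EPS_A = EPS_B: (EBIT − €56,000)(1 − 0.33) ÷ 1,830,000 = (EBIT − €168,000)(1 − 0.33) ÷ 1,030,000.
Cancelling (1 − t) and cross-multiplying: 1,030,000·(EBIT − 56,000) = 1,830,000·(EBIT − 168,000).
EBIT × (1,830,000 − 1,030,000) = 168,000 × 1,830,000 − 56,000 × 1,030,000 = 249,760,000,000, so EBIT = 249,760,000,000 ÷ 800,000 = 312,200.00.

€312,200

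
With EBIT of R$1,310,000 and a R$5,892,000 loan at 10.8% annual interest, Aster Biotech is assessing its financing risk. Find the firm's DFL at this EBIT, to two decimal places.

Interest = R$636,336.00.
Degree of financial leverage = EBIT / (EBIT − interest) = R$1,310,000 / R$673,664.00 = 1.9446.

1.94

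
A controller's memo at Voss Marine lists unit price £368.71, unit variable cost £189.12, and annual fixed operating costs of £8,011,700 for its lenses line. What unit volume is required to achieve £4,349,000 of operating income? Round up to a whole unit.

68,828 lenses

Unit CM = price − variable cost = £368.71 − £189.12 = £179.59.
Required volume = (fixed costs + target profit) ÷ CM = (£8,011,700 + £4,349,000) ÷ £179.59 = 68,827.33, so 68,828 lenses.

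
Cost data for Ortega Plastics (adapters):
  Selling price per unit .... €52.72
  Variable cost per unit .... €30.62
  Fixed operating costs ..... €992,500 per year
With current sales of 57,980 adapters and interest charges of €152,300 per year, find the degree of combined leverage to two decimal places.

Contribution at this volume is 57,980 × €22.10 = €1,281,358.00.
Operating income = contribution − fixed costs = €1,281,358.00 − €992,500 = €288,858.00. Interest = €152,300.00, so EBIT − I = €136,558.00.
DCL = contribution ÷ (EBIT − I) = €1,281,358.00 ÷ €136,558.00 = 9.3833.

9.38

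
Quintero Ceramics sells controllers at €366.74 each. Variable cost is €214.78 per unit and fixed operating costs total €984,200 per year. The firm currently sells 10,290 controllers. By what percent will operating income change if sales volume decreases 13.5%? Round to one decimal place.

-36.4%

Contribution at this volume is 10,290 × €151.96 = €1,563,668.40.
EBIT = €1,563,668.40 − €984,200 = €579,468.40.
So DOL = total CM / EBIT = €1,563,668.40 / €579,468.40 = 2.6985.
So EBIT moves 2.6985 × (-13.5%) = -36.4%.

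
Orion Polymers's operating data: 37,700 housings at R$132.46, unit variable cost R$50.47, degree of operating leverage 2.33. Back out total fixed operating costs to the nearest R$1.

Total contribution margin = 37,700 × R$81.99 = R$3,091,023.00.
DOL = contribution / EBIT, so EBIT = R$3,091,023.00 / 2.33 = R$1,326,619.31.
Fixed costs = CM − EBIT = R$3,091,023.00 − R$1,326,619.31 = R$1,764,404.

R$1,764,404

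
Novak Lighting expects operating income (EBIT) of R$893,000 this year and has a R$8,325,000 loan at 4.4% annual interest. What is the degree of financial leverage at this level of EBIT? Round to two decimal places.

Interest = R$366,300.00.
DFL = EBIT ÷ (EBIT − I) = R$893,000 ÷ (R$893,000 − R$366,300.00) = R$893,000 ÷ R$526,700.00 = 1.6955.

1.70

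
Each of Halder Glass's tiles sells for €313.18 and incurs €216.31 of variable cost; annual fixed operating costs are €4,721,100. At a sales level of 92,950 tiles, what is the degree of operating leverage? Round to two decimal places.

At 92,950 units, contribution = 92,950 × €96.87 = €9,004,066.50.
EBIT = €9,004,066.50 − €4,721,100 = €4,282,966.50.
So DOL = total CM / EBIT = €9,004,066.50 / €4,282,966.50 = 2.1023.

2.10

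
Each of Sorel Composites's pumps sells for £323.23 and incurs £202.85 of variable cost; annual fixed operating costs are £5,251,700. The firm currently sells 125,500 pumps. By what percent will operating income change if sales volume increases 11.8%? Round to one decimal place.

+18.1%

Contribution at this volume is 125,500 × £120.38 = £15,107,690.00.
Operating income = contribution − fixed costs = £15,107,690.00 − £5,251,700 = £9,855,990.00.
DOL = contribution ÷ EBIT = £15,107,690.00 ÷ £9,855,990.00 = 1.5328.
So EBIT moves 1.5328 × (+11.8%) = +18.1%.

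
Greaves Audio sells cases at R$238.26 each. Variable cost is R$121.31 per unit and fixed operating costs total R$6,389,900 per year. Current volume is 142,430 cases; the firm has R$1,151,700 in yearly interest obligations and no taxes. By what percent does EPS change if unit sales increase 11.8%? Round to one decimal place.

+21.6%

At 142,430 units, contribution = 142,430 × R$116.95 = R$16,657,188.50.
Subtracting fixed costs: EBIT = R$16,657,188.50 − R$6,389,900 = R$10,267,288.50.
After interest of R$1,151,700.00, pre-tax earnings = R$9,115,588.50.
Degree of combined leverage = contribution ÷ (EBIT − I) = R$16,657,188.50 ÷ R$9,115,588.50 = 1.8273.
EPS therefore changes by 1.8273 × (+11.8%) = +21.6%.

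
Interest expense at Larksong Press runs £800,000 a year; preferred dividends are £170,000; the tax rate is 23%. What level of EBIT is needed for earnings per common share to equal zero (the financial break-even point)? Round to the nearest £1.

£1,020,779

Grossing the preferred dividend up to pre-tax terms: £170,000 / (1 − 0.23) = £220,779.22.
Financial break-even EBIT = interest + D_p ÷ (1 − t) = £800,000 + £220,779.22 = £1,020,779.22.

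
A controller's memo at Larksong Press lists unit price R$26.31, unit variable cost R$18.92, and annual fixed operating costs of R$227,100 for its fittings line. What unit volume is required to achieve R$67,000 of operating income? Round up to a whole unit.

Each unit contributes R$26.31 − R$18.92 = R$7.39.
Need Q such that Q × R$7.39 − R$227,100 = R$67,000, i.e. Q = R$294,100 / R$7.39 = 39,797.02 → 39,798.

39,798 fittings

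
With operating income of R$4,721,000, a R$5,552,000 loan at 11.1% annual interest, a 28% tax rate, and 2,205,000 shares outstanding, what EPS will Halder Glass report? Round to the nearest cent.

R$1.34

Pre-tax income = R$4,721,000 − R$616,272.00 = R$4,104,728.00.
Net income = R$4,104,728.00 × (1 − 0.28) = R$2,955,404.16.
Per share: R$2,955,404.16 / 2,205,000 shares = R$1.34.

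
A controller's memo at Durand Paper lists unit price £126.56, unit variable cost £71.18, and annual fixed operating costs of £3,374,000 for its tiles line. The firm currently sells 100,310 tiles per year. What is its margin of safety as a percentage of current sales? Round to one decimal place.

Contribution margin per unit = £126.56 − £71.18 = £55.38. Break-even units = £3,374,000 ÷ £55.38 = 60,924.52; break-even revenue = 60,924.52 × £126.56 = £7,710,607.44.
Current sales = 100,310 × £126.56 = £12,695,233.60.
Margin of safety = (£12,695,233.60 − £7,710,607.44) ÷ £12,695,233.60 = 39.3%.

39.3%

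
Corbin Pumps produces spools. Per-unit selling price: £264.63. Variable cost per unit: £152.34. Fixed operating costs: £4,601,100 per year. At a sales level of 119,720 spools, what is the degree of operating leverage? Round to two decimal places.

At 119,720 units, contribution = 119,720 × £112.29 = £13,443,358.80.
Subtracting fixed costs: EBIT = £13,443,358.80 − £4,601,100 = £8,842,258.80.
DOL = contribution ÷ EBIT = £13,443,358.80 ÷ £8,842,258.80 = 1.5204.

1.52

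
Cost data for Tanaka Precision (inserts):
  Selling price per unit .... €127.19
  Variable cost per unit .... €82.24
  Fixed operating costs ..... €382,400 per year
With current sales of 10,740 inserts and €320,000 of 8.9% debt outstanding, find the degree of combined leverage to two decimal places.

6.72

At 10,740 units, contribution = 10,740 × €44.95 = €482,763.00.
Subtracting fixed costs: EBIT = €482,763.00 − €382,400 = €100,363.00. Interest = €28,480.00, so EBIT − I = €71,883.00.
DCL = contribution ÷ (EBIT − I) = €482,763.00 ÷ €71,883.00 = 6.7160.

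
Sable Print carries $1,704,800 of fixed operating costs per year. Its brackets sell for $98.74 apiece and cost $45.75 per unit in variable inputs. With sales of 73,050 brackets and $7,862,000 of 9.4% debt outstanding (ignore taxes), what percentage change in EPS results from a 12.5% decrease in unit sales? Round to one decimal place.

Total contribution margin = 73,050 × $52.99 = $3,870,919.50.
EBIT = $3,870,919.50 − $1,704,800 = $2,166,119.50.
Interest = $739,028.00, so EBIT − I = $1,427,091.50.
DCL = total CM / (EBIT − I) = $3,870,919.50 / $1,427,091.50 = 2.7125.
%ΔEPS = DCL × %ΔSales = 2.7125 × -12.5% = -33.9%.

-33.9%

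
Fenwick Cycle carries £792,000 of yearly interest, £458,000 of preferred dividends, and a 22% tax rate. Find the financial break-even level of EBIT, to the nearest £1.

£1,379,179

Grossing the preferred dividend up to pre-tax terms: £458,000 / (1 − 0.22) = £587,179.49.
EPS = 0 when EBIT covers interest plus the pre-tax preferred burden: £792,000 + £587,179.49 = £1,379,179.49.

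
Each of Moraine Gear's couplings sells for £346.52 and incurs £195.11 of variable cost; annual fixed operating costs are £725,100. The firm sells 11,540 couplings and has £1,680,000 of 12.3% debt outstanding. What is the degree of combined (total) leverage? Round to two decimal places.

2.14

Contribution at this volume is 11,540 × £151.41 = £1,747,271.40.
EBIT = £1,747,271.40 − £725,100 = £1,022,171.40. Interest = £206,640.00.
DOL = £1,747,271.40 ÷ £1,022,171.40 = 1.7094; DFL = £1,022,171.40 ÷ £815,531.40 = 1.2534.
Combined leverage = 1.7094 × 1.2534 = 2.1426.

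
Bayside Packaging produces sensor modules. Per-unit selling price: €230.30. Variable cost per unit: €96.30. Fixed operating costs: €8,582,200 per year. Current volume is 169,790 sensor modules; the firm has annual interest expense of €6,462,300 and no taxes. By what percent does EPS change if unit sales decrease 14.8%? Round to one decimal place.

At 169,790 units, contribution = 169,790 × €134.00 = €22,751,860.00.
Subtracting fixed costs: EBIT = €22,751,860.00 − €8,582,200 = €14,169,660.00.
After interest of €6,462,300.00, pre-tax earnings = €7,707,360.00.
DCL = total CM / (EBIT − I) = €22,751,860.00 / €7,707,360.00 = 2.9520.
%ΔEPS = DCL × %ΔSales = 2.9520 × -14.8% = -43.7%.

-43.7%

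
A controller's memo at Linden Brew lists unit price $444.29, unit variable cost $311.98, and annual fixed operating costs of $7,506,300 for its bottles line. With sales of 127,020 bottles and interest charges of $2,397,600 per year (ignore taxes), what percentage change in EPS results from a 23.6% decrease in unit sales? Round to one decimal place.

-57.5%

At 127,020 units, contribution = 127,020 × $132.31 = $16,806,016.20.
Subtracting fixed costs: EBIT = $16,806,016.20 − $7,506,300 = $9,299,716.20.
Interest = $2,397,600.00, so EBIT − I = $6,902,116.20.
DCL = total CM / (EBIT − I) = $16,806,016.20 / $6,902,116.20 = 2.4349.
%ΔEPS = DCL × %ΔSales = 2.4349 × -23.6% = -57.5%.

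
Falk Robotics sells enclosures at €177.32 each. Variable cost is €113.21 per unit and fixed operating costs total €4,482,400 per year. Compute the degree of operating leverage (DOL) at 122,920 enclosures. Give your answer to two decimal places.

2.32

At 122,920 units, contribution = 122,920 × €64.11 = €7,880,401.20.
Subtracting fixed costs: EBIT = €7,880,401.20 − €4,482,400 = €3,398,001.20.
DOL = contribution ÷ EBIT = €7,880,401.20 ÷ €3,398,001.20 = 2.3191.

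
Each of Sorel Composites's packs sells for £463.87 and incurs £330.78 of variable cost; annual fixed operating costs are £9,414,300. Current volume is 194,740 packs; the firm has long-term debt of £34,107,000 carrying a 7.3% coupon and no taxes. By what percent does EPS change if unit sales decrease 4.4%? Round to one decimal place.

Contribution at this volume is 194,740 × £133.09 = £25,917,946.60.
Operating income = contribution − fixed costs = £25,917,946.60 − £9,414,300 = £16,503,646.60.
After interest of £2,489,811.00, pre-tax earnings = £14,013,835.60.
DCL = total CM / (EBIT − I) = £25,917,946.60 / £14,013,835.60 = 1.8495.
EPS therefore changes by 1.8495 × (-4.4%) = -8.1%.

-8.1%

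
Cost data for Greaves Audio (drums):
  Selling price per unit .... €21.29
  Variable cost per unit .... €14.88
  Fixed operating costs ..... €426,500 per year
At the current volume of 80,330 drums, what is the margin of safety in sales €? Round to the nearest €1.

€293,660

Contribution margin per unit = €21.29 − €14.88 = €6.41. Break-even units = €426,500 ÷ €6.41 = 66,536.66; break-even revenue = 66,536.66 × €21.29 = €1,416,565.52.
Actual sales revenue = 80,330 × €21.29 = €1,710,225.70.
Margin of safety = €1,710,225.70 − €1,416,565.52 = €293,660.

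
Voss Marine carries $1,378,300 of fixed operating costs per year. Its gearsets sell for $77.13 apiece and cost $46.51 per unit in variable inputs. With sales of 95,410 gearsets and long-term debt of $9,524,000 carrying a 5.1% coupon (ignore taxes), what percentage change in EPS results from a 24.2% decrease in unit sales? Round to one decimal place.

Total contribution margin = 95,410 × $30.62 = $2,921,454.20.
Subtracting fixed costs: EBIT = $2,921,454.20 − $1,378,300 = $1,543,154.20.
Interest = $485,724.00, so EBIT − I = $1,057,430.20.
Degree of combined leverage = contribution ÷ (EBIT − I) = $2,921,454.20 ÷ $1,057,430.20 = 2.7628.
EPS therefore changes by 2.7628 × (-24.2%) = -66.9%.

-66.9%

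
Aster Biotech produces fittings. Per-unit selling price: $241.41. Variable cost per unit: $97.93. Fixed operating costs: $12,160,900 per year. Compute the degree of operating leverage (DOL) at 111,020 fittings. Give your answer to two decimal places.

At 111,020 units, contribution = 111,020 × $143.48 = $15,929,149.60.
Subtracting fixed costs: EBIT = $15,929,149.60 − $12,160,900 = $3,768,249.60.
DOL = contribution ÷ EBIT = $15,929,149.60 ÷ $3,768,249.60 = 4.2272.

4.23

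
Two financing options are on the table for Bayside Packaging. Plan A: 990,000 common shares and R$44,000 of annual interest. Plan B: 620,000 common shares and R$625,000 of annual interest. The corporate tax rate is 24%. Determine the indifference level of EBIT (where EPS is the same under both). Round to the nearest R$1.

R$1,598,568

At indifference, (EBIT − 44,000)(1 − t)/990,000 = (EBIT − 625,000)(1 − t)/620,000.
The (1 − t) factor cancels: (EBIT − 44,000) × 620,000 = (EBIT − 625,000) × 990,000.
Solving, EBIT = (625,000·990,000 − 44,000·620,000) / (990,000 − 620,000) = 591,470,000,000 / 370,000 = 1,598,567.57.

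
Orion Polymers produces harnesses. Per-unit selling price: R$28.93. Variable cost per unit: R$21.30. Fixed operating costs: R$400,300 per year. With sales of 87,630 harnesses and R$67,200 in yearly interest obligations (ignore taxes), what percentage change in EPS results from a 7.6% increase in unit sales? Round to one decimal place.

+25.3%

Total contribution margin = 87,630 × R$7.63 = R$668,616.90.
Operating income = contribution − fixed costs = R$668,616.90 − R$400,300 = R$268,316.90.
Interest = R$67,200.00, so EBIT − I = R$201,116.90.
DCL = total CM / (EBIT − I) = R$668,616.90 / R$201,116.90 = 3.3245.
%ΔEPS = DCL × %ΔSales = 3.3245 × +7.6% = +25.3%.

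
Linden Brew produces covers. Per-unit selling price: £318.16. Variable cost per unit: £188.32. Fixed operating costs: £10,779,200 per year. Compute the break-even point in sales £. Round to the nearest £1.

CM per unit = £318.16 − £188.32 = £129.84; CM ratio = £129.84 / £318.16 = 0.4081.
Break-even revenue = fixed costs × price ÷ CM = £10,779,200 × £318.16 ÷ £129.84 = £26,413,357.

£26,413,357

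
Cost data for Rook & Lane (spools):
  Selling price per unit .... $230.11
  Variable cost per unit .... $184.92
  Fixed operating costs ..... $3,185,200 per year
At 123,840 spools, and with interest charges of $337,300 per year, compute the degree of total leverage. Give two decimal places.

At 123,840 units, contribution = 123,840 × $45.19 = $5,596,329.60.
Operating income = contribution − fixed costs = $5,596,329.60 − $3,185,200 = $2,411,129.60. Interest = $337,300.00.
DOL = $5,596,329.60 ÷ $2,411,129.60 = 2.3210; DFL = $2,411,129.60 ÷ $2,073,829.60 = 1.1626.
DCL = DOL × DFL = 2.3210 × 1.1626 = 2.6984.

2.70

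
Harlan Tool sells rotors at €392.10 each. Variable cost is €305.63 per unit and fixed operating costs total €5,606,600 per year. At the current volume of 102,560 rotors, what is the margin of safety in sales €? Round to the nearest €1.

Unit CM = price − variable cost = €392.10 − €305.63 = €86.47. Break-even units = €5,606,600 ÷ €86.47 = 64,838.67; break-even revenue = 64,838.67 × €392.10 = €25,423,243.44.
Actual sales revenue = 102,560 × €392.10 = €40,213,776.00.
Margin of safety = €40,213,776.00 − €25,423,243.44 = €14,790,533.

€14,790,533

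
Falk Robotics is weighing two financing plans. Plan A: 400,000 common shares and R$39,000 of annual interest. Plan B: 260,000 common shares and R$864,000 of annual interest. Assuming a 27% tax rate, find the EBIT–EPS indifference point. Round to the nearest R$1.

At indifference, (EBIT − 39,000)(1 − t)/400,000 = (EBIT − 864,000)(1 − t)/260,000.
The (1 − t) factor cancels: (EBIT − 39,000) × 260,000 = (EBIT − 864,000) × 400,000.
Solving, EBIT = (864,000·400,000 − 39,000·260,000) / (400,000 − 260,000) = 335,460,000,000 / 140,000 = 2,396,142.86.

R$2,396,143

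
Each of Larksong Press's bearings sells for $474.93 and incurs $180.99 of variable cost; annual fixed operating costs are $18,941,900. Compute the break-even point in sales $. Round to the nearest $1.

Contribution margin per unit = $474.93 − $180.99 = $293.94, a CM ratio of $293.94 ÷ $474.93 = 0.6189.
Break-even revenue = fixed costs × price ÷ CM = $18,941,900 × $474.93 ÷ $293.94 = $30,605,146.

$30,605,146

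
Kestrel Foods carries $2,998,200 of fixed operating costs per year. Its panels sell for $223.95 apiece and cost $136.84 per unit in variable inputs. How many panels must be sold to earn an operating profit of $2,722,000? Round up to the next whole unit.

Contribution margin per unit = $223.95 − $136.84 = $87.11.
Required volume = (fixed costs + target profit) ÷ CM = ($2,998,200 + $2,722,000) ÷ $87.11 = 65,666.40, so 65,667 panels.

65,667 panels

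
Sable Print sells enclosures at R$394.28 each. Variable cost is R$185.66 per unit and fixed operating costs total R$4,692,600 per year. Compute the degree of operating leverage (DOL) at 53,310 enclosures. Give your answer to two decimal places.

1.73

Contribution at this volume is 53,310 × R$208.62 = R$11,121,532.20.
Subtracting fixed costs: EBIT = R$11,121,532.20 − R$4,692,600 = R$6,428,932.20.
So DOL = total CM / EBIT = R$11,121,532.20 / R$6,428,932.20 = 1.7299.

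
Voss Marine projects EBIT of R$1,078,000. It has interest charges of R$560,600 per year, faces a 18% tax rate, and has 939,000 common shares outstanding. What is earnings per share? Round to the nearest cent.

Interest = R$560,600.00, so EBT = R$1,078,000 − R$560,600.00 = R$517,400.00.
After tax at 18%: net income = R$517,400.00 × 0.82 = R$424,268.00.
EPS = R$424,268.00 ÷ 939,000 = R$0.45.

R$0.45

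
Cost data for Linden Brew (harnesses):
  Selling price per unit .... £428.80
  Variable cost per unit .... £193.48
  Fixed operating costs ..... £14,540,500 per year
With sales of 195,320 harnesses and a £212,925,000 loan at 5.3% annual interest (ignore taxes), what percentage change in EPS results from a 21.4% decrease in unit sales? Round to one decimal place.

Contribution at this volume is 195,320 × £235.32 = £45,962,702.40.
EBIT = £45,962,702.40 − £14,540,500 = £31,422,202.40.
Interest = £11,285,025.00, so EBIT − I = £20,137,177.40.
Degree of combined leverage = contribution ÷ (EBIT − I) = £45,962,702.40 ÷ £20,137,177.40 = 2.2825.
EPS therefore changes by 2.2825 × (-21.4%) = -48.8%.

-48.8%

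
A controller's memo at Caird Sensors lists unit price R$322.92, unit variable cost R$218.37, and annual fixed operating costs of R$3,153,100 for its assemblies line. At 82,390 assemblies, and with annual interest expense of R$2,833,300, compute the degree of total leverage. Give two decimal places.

3.28

Total contribution margin = 82,390 × R$104.55 = R$8,613,874.50.
Operating income = contribution − fixed costs = R$8,613,874.50 − R$3,153,100 = R$5,460,774.50. Interest = R$2,833,300.00, so EBIT − I = R$2,627,474.50.
DCL = contribution ÷ (EBIT − I) = R$8,613,874.50 ÷ R$2,627,474.50 = 3.2784.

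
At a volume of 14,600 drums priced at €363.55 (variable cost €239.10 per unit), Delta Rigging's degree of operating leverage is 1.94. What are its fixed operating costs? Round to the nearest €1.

At 14,600 units, contribution = 14,600 × €124.45 = €1,816,970.00.
Since DOL = CM ÷ EBIT, EBIT = €1,816,970.00 ÷ 1.94 = €936,582.47.
And FC = contribution − EBIT = €1,816,970.00 − €936,582.47 = €880,388.

€880,388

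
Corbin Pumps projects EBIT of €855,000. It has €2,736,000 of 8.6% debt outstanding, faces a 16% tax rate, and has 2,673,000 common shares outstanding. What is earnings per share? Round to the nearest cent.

€0.19

Interest = €235,296.00, so EBT = €855,000 − €235,296.00 = €619,704.00.
After tax at 16%: net income = €619,704.00 × 0.84 = €520,551.36.
Per share: €520,551.36 / 2,673,000 shares = €0.19.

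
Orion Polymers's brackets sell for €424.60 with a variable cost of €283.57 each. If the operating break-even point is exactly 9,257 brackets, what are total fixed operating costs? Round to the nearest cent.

Contribution margin per unit = €424.60 − €283.57 = €141.03.
Since BE = FC / CM, FC = 9,257 × €141.03 = €1,305,514.71.

€1,305,514.71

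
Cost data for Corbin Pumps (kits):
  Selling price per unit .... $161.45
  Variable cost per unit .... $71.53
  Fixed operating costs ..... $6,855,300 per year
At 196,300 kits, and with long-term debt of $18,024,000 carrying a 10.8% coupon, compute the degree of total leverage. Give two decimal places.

1.99

At 196,300 units, contribution = 196,300 × $89.92 = $17,651,296.00.
Operating income = contribution − fixed costs = $17,651,296.00 − $6,855,300 = $10,795,996.00. Interest = $1,946,592.00, so EBIT − I = $8,849,404.00.
DCL = contribution ÷ (EBIT − I) = $17,651,296.00 ÷ $8,849,404.00 = 1.9946.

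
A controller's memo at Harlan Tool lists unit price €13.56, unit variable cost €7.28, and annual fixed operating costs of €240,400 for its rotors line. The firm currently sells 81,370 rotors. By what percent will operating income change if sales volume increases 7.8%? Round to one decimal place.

Total contribution margin = 81,370 × €6.28 = €511,003.60.
Operating income = contribution − fixed costs = €511,003.60 − €240,400 = €270,603.60.
DOL = contribution ÷ EBIT = €511,003.60 ÷ €270,603.60 = 1.8884.
%ΔEBIT = DOL × %ΔSales = 1.8884 × +7.8% = +14.7%.

+14.7%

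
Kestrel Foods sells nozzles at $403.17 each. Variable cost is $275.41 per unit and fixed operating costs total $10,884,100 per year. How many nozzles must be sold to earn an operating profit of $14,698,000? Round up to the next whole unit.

200,236 nozzles

Unit CM = price − variable cost = $403.17 − $275.41 = $127.76.
Need Q such that Q × $127.76 − $10,884,100 = $14,698,000, i.e. Q = $25,582,100 / $127.76 = 200,235.60 → 200,236.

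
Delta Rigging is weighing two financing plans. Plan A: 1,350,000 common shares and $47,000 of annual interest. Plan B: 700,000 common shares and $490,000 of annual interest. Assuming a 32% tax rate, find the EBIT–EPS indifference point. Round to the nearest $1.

Set EPS_A = EPS_B: (EBIT − $47,000)(1 − 0.32) ÷ 1,350,000 = (EBIT − $490,000)(1 − 0.32) ÷ 700,000.
The (1 − t) factor cancels: (EBIT − 47,000) × 700,000 = (EBIT − 490,000) × 1,350,000.
Solving, EBIT = (490,000·1,350,000 − 47,000·700,000) / (1,350,000 − 700,000) = 628,600,000,000 / 650,000 = 967,076.92.

$967,077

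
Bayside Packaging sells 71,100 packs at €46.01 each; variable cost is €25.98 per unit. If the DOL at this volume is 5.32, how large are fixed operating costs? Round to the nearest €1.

At 71,100 units, contribution = 71,100 × €20.03 = €1,424,133.00.
DOL = contribution / EBIT, so EBIT = €1,424,133.00 / 5.32 = €267,694.17.
Fixed costs = CM − EBIT = €1,424,133.00 − €267,694.17 = €1,156,439.

€1,156,439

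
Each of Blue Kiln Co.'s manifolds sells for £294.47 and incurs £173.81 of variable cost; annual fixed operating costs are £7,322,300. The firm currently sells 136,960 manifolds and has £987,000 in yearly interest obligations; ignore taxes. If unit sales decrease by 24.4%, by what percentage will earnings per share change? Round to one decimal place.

-49.1%

At 136,960 units, contribution = 136,960 × £120.66 = £16,525,593.60.
EBIT = £16,525,593.60 − £7,322,300 = £9,203,293.60.
Interest = £987,000.00, so EBIT − I = £8,216,293.60.
DCL = total CM / (EBIT − I) = £16,525,593.60 / £8,216,293.60 = 2.0113.
%ΔEPS = DCL × %ΔSales = 2.0113 × -24.4% = -49.1%.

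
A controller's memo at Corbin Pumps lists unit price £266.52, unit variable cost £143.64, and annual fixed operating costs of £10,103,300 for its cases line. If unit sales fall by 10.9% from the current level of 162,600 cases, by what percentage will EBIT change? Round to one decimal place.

Total contribution margin = 162,600 × £122.88 = £19,980,288.00.
Subtracting fixed costs: EBIT = £19,980,288.00 − £10,103,300 = £9,876,988.00.
Degree of operating leverage = £19,980,288.00 / £9,876,988.00 = 2.0229.
So EBIT moves 2.0229 × (-10.9%) = -22.0%.

-22.0%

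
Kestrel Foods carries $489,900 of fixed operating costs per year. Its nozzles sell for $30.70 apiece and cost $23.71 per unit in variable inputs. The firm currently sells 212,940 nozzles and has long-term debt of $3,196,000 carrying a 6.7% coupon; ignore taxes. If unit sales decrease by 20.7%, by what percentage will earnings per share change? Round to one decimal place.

-39.3%

At 212,940 units, contribution = 212,940 × $6.99 = $1,488,450.60.
Operating income = contribution − fixed costs = $1,488,450.60 − $489,900 = $998,550.60.
Interest = $214,132.00, so EBIT − I = $784,418.60.
DCL = total CM / (EBIT − I) = $1,488,450.60 / $784,418.60 = 1.8975.
%ΔEPS = DCL × %ΔSales = 1.8975 × -20.7% = -39.3%.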